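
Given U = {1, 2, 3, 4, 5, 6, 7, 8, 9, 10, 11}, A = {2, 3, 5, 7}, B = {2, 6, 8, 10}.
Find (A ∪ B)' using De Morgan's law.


U = {1, 2, 3, 4, 5, 6, 7, 8, 9, 10, 11}
A = {2, 3, 5, 7}, B = {2, 6, 8, 10}
A ∪ B = {2, 3, 5, 6, 7, 8, 10}
(A ∪ B)' = U \ (A ∪ B) = {1, 4, 9, 11}
Verification via A' ∩ B': A' = {1, 4, 6, 8, 9, 10, 11}, B' = {1, 3, 4, 5, 7, 9, 11}
A' ∩ B' = {1, 4, 9, 11} ✓

{1, 4, 9, 11}


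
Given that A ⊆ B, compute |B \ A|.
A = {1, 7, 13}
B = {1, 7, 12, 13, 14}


Set A = {1, 7, 13}, |A| = 3
Set B = {1, 7, 12, 13, 14}, |B| = 5
Since A ⊆ B: B \ A = {12, 14}
|B| - |A| = 5 - 3 = 2

2


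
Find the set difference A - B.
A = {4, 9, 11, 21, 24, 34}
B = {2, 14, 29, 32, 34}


Set A = {4, 9, 11, 21, 24, 34}
Set B = {2, 14, 29, 32, 34}
A \ B includes elements in A that are not in B.
Check each element of A:
4 (not in B, keep), 9 (not in B, keep), 11 (not in B, keep), 21 (not in B, keep), 24 (not in B, keep), 34 (in B, remove)
A \ B = {4, 9, 11, 21, 24}

{4, 9, 11, 21, 24}


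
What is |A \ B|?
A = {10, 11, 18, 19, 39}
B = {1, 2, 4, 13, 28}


Set A = {10, 11, 18, 19, 39}
Set B = {1, 2, 4, 13, 28}
A \ B = {10, 11, 18, 19, 39}
|A \ B| = 5

5


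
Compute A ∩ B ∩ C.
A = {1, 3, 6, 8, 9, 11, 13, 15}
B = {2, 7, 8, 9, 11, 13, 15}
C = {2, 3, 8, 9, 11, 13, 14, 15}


Set A = {1, 3, 6, 8, 9, 11, 13, 15}
Set B = {2, 7, 8, 9, 11, 13, 15}
Set C = {2, 3, 8, 9, 11, 13, 14, 15}
First, A ∩ B = {8, 9, 11, 13, 15}
Then, (A ∩ B) ∩ C = {8, 9, 11, 13, 15}

{8, 9, 11, 13, 15}


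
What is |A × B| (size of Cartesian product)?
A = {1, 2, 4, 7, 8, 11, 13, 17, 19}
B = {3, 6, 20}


Set A = {1, 2, 4, 7, 8, 11, 13, 17, 19} has 9 elements.
Set B = {3, 6, 20} has 3 elements.
|A × B| = |A| × |B| = 9 × 3 = 27

27


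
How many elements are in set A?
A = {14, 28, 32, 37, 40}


Set A = {14, 28, 32, 37, 40}
Listing elements: 14, 28, 32, 37, 40
Counting: 5 elements
|A| = 5

5


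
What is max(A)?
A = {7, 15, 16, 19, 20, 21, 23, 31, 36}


Set A = {7, 15, 16, 19, 20, 21, 23, 31, 36}
Elements in ascending order: 7, 15, 16, 19, 20, 21, 23, 31, 36
The largest element is 36.

36


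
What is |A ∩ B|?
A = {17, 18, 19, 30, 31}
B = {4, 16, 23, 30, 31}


Set A = {17, 18, 19, 30, 31}
Set B = {4, 16, 23, 30, 31}
A ∩ B = {30, 31}
|A ∩ B| = 2

2


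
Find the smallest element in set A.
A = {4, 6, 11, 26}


Set A = {4, 6, 11, 26}
Elements in ascending order: 4, 6, 11, 26
The smallest element is 4.

4


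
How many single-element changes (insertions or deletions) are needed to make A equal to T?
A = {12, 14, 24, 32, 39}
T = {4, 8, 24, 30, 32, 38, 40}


Set A = {12, 14, 24, 32, 39}
Set T = {4, 8, 24, 30, 32, 38, 40}
Elements to remove from A (in A, not in T): {12, 14, 39} → 3 removals
Elements to add to A (in T, not in A): {4, 8, 30, 38, 40} → 5 additions
Total edits = 3 + 5 = 8

8


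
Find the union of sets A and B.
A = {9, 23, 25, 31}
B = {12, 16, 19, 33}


Set A = {9, 23, 25, 31}
Set B = {12, 16, 19, 33}
A ∪ B includes all elements in either set.
Elements from A: {9, 23, 25, 31}
Elements from B not already included: {12, 16, 19, 33}
A ∪ B = {9, 12, 16, 19, 23, 25, 31, 33}

{9, 12, 16, 19, 23, 25, 31, 33}


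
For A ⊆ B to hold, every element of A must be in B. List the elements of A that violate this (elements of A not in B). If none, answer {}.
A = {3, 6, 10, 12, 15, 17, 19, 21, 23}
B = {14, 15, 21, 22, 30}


Set A = {3, 6, 10, 12, 15, 17, 19, 21, 23}
Set B = {14, 15, 21, 22, 30}
Check each element of A against B:
3 ∉ B (include), 6 ∉ B (include), 10 ∉ B (include), 12 ∉ B (include), 15 ∈ B, 17 ∉ B (include), 19 ∉ B (include), 21 ∈ B, 23 ∉ B (include)
Elements of A not in B: {3, 6, 10, 12, 17, 19, 23}

{3, 6, 10, 12, 17, 19, 23}


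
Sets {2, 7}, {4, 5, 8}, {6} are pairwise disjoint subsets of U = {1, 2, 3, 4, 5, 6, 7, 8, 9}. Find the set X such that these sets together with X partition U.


U = {1, 2, 3, 4, 5, 6, 7, 8, 9}
Shown blocks: {2, 7}, {4, 5, 8}, {6}
A partition's blocks are pairwise disjoint and cover U, so the missing block = U \ (union of shown blocks).
Union of shown blocks: {2, 4, 5, 6, 7, 8}
Missing block = U \ (union) = {1, 3, 9}

{1, 3, 9}


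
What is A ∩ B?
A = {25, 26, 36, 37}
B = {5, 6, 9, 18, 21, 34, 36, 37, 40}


Set A = {25, 26, 36, 37}
Set B = {5, 6, 9, 18, 21, 34, 36, 37, 40}
A ∩ B includes only elements in both sets.
Check each element of A against B:
25 ✗, 26 ✗, 36 ✓, 37 ✓
A ∩ B = {36, 37}

{36, 37}


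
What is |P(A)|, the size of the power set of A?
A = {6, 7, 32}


Set A = {6, 7, 32}
|A| = 3
The power set P(A) contains all subsets of A.
|P(A)| = 2^|A| = 2^3 = 8

8


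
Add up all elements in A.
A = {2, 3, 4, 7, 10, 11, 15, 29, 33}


Set A = {2, 3, 4, 7, 10, 11, 15, 29, 33}
Sum = 2 + 3 + 4 + 7 + 10 + 11 + 15 + 29 + 33 = 114

114


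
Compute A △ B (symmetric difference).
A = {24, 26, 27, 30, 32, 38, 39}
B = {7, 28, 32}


Set A = {24, 26, 27, 30, 32, 38, 39}
Set B = {7, 28, 32}
A △ B = (A \ B) ∪ (B \ A)
Elements in A but not B: {24, 26, 27, 30, 38, 39}
Elements in B but not A: {7, 28}
A △ B = {7, 24, 26, 27, 28, 30, 38, 39}

{7, 24, 26, 27, 28, 30, 38, 39}


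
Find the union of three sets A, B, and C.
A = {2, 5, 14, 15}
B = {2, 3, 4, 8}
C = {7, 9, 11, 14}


Set A = {2, 5, 14, 15}
Set B = {2, 3, 4, 8}
Set C = {7, 9, 11, 14}
First, A ∪ B = {2, 3, 4, 5, 8, 14, 15}
Then, (A ∪ B) ∪ C = {2, 3, 4, 5, 7, 8, 9, 11, 14, 15}

{2, 3, 4, 5, 7, 8, 9, 11, 14, 15}


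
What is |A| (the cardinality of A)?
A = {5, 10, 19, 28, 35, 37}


Set A = {5, 10, 19, 28, 35, 37}
Listing elements: 5, 10, 19, 28, 35, 37
Counting: 6 elements
|A| = 6

6


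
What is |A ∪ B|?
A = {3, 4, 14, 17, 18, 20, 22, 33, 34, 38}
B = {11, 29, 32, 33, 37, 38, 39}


Set A = {3, 4, 14, 17, 18, 20, 22, 33, 34, 38}, |A| = 10
Set B = {11, 29, 32, 33, 37, 38, 39}, |B| = 7
A ∩ B = {33, 38}, |A ∩ B| = 2
|A ∪ B| = |A| + |B| - |A ∩ B| = 10 + 7 - 2 = 15

15


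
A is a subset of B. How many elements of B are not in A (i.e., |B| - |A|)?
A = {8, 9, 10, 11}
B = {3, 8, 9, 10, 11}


Set A = {8, 9, 10, 11}, |A| = 4
Set B = {3, 8, 9, 10, 11}, |B| = 5
Since A ⊆ B: B \ A = {3}
|B| - |A| = 5 - 4 = 1

1


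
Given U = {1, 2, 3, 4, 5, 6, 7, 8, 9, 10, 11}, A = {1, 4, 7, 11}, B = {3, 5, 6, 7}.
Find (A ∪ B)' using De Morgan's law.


U = {1, 2, 3, 4, 5, 6, 7, 8, 9, 10, 11}
A = {1, 4, 7, 11}, B = {3, 5, 6, 7}
A ∪ B = {1, 3, 4, 5, 6, 7, 11}
(A ∪ B)' = U \ (A ∪ B) = {2, 8, 9, 10}
Verification via A' ∩ B': A' = {2, 3, 5, 6, 8, 9, 10}, B' = {1, 2, 4, 8, 9, 10, 11}
A' ∩ B' = {2, 8, 9, 10} ✓

{2, 8, 9, 10}


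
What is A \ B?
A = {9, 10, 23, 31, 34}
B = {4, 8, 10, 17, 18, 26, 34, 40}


Set A = {9, 10, 23, 31, 34}
Set B = {4, 8, 10, 17, 18, 26, 34, 40}
A \ B includes elements in A that are not in B.
Check each element of A:
9 (not in B, keep), 10 (in B, remove), 23 (not in B, keep), 31 (not in B, keep), 34 (in B, remove)
A \ B = {9, 23, 31}

{9, 23, 31}


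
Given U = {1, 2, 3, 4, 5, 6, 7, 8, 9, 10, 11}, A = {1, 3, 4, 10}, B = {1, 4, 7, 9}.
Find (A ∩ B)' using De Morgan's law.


U = {1, 2, 3, 4, 5, 6, 7, 8, 9, 10, 11}
A = {1, 3, 4, 10}, B = {1, 4, 7, 9}
A ∩ B = {1, 4}
(A ∩ B)' = U \ (A ∩ B) = {2, 3, 5, 6, 7, 8, 9, 10, 11}
Verification via A' ∪ B': A' = {2, 5, 6, 7, 8, 9, 11}, B' = {2, 3, 5, 6, 8, 10, 11}
A' ∪ B' = {2, 3, 5, 6, 7, 8, 9, 10, 11} ✓

{2, 3, 5, 6, 7, 8, 9, 10, 11}


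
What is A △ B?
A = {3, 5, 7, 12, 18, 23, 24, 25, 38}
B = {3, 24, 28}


Set A = {3, 5, 7, 12, 18, 23, 24, 25, 38}
Set B = {3, 24, 28}
A △ B = (A \ B) ∪ (B \ A)
Elements in A but not B: {5, 7, 12, 18, 23, 25, 38}
Elements in B but not A: {28}
A △ B = {5, 7, 12, 18, 23, 25, 28, 38}

{5, 7, 12, 18, 23, 25, 28, 38}


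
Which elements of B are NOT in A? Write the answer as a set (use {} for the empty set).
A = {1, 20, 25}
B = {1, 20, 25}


Set A = {1, 20, 25}
Set B = {1, 20, 25}
Check each element of B against A:
1 ∈ A, 20 ∈ A, 25 ∈ A
Elements of B not in A: {}

{}


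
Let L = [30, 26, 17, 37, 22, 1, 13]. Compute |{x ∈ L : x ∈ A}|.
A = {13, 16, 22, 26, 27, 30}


Set A = {13, 16, 22, 26, 27, 30}
Candidates: [30, 26, 17, 37, 22, 1, 13]
Check each candidate:
30 ∈ A, 26 ∈ A, 17 ∉ A, 37 ∉ A, 22 ∈ A, 1 ∉ A, 13 ∈ A
Count of candidates in A: 4

4


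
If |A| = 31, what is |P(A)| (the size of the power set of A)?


The set has 31 elements.
The power set contains all possible subsets.
|P(A)| = 2^|A| = 2^31 = 2147483648

2147483648


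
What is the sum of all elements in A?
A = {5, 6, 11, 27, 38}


Set A = {5, 6, 11, 27, 38}
Sum = 5 + 6 + 11 + 27 + 38 = 87

87


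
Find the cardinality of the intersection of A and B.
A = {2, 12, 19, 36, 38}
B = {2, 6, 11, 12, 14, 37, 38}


Set A = {2, 12, 19, 36, 38}
Set B = {2, 6, 11, 12, 14, 37, 38}
A ∩ B = {2, 12, 38}
|A ∩ B| = 3

3


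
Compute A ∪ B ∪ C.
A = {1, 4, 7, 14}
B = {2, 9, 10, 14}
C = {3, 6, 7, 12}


Set A = {1, 4, 7, 14}
Set B = {2, 9, 10, 14}
Set C = {3, 6, 7, 12}
First, A ∪ B = {1, 2, 4, 7, 9, 10, 14}
Then, (A ∪ B) ∪ C = {1, 2, 3, 4, 6, 7, 9, 10, 12, 14}

{1, 2, 3, 4, 6, 7, 9, 10, 12, 14}


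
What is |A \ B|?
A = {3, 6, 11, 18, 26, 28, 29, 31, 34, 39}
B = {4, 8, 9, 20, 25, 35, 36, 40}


Set A = {3, 6, 11, 18, 26, 28, 29, 31, 34, 39}
Set B = {4, 8, 9, 20, 25, 35, 36, 40}
A \ B = {3, 6, 11, 18, 26, 28, 29, 31, 34, 39}
|A \ B| = 10

10


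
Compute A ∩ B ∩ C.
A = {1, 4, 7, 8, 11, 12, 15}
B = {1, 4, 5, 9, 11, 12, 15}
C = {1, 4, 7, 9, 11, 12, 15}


Set A = {1, 4, 7, 8, 11, 12, 15}
Set B = {1, 4, 5, 9, 11, 12, 15}
Set C = {1, 4, 7, 9, 11, 12, 15}
First, A ∩ B = {1, 4, 11, 12, 15}
Then, (A ∩ B) ∩ C = {1, 4, 11, 12, 15}

{1, 4, 11, 12, 15}


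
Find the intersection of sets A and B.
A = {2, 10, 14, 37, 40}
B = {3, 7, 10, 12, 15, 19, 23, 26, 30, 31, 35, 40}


Set A = {2, 10, 14, 37, 40}
Set B = {3, 7, 10, 12, 15, 19, 23, 26, 30, 31, 35, 40}
A ∩ B includes only elements in both sets.
Check each element of A against B:
2 ✗, 10 ✓, 14 ✗, 37 ✗, 40 ✓
A ∩ B = {10, 40}

{10, 40}


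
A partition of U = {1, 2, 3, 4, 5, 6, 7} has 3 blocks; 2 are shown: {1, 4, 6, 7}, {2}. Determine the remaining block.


U = {1, 2, 3, 4, 5, 6, 7}
Shown blocks: {1, 4, 6, 7}, {2}
A partition's blocks are pairwise disjoint and cover U, so the missing block = U \ (union of shown blocks).
Union of shown blocks: {1, 2, 4, 6, 7}
Missing block = U \ (union) = {3, 5}

{3, 5}


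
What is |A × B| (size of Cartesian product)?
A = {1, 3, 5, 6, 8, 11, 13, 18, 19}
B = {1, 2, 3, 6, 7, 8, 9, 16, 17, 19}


Set A = {1, 3, 5, 6, 8, 11, 13, 18, 19} has 9 elements.
Set B = {1, 2, 3, 6, 7, 8, 9, 16, 17, 19} has 10 elements.
|A × B| = |A| × |B| = 9 × 10 = 90

90


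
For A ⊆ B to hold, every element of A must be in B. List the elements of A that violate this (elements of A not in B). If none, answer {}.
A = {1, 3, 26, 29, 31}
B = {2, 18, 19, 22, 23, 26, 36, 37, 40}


Set A = {1, 3, 26, 29, 31}
Set B = {2, 18, 19, 22, 23, 26, 36, 37, 40}
Check each element of A against B:
1 ∉ B (include), 3 ∉ B (include), 26 ∈ B, 29 ∉ B (include), 31 ∉ B (include)
Elements of A not in B: {1, 3, 29, 31}

{1, 3, 29, 31}


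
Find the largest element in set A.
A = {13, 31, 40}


Set A = {13, 31, 40}
Elements in ascending order: 13, 31, 40
The largest element is 40.

40


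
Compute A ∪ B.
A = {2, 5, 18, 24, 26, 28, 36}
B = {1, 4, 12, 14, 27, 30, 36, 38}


Set A = {2, 5, 18, 24, 26, 28, 36}
Set B = {1, 4, 12, 14, 27, 30, 36, 38}
A ∪ B includes all elements in either set.
Elements from A: {2, 5, 18, 24, 26, 28, 36}
Elements from B not already included: {1, 4, 12, 14, 27, 30, 38}
A ∪ B = {1, 2, 4, 5, 12, 14, 18, 24, 26, 27, 28, 30, 36, 38}

{1, 2, 4, 5, 12, 14, 18, 24, 26, 27, 28, 30, 36, 38}


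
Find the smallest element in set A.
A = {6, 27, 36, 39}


Set A = {6, 27, 36, 39}
Elements in ascending order: 6, 27, 36, 39
The smallest element is 6.

6


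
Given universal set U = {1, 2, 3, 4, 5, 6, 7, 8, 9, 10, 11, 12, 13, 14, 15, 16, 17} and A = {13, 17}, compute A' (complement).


Universal set U = {1, 2, 3, 4, 5, 6, 7, 8, 9, 10, 11, 12, 13, 14, 15, 16, 17}
Set A = {13, 17}
A' = U \ A = elements in U but not in A
Checking each element of U:
1 (not in A, include), 2 (not in A, include), 3 (not in A, include), 4 (not in A, include), 5 (not in A, include), 6 (not in A, include), 7 (not in A, include), 8 (not in A, include), 9 (not in A, include), 10 (not in A, include), 11 (not in A, include), 12 (not in A, include), 13 (in A, exclude), 14 (not in A, include), 15 (not in A, include), 16 (not in A, include), 17 (in A, exclude)
A' = {1, 2, 3, 4, 5, 6, 7, 8, 9, 10, 11, 12, 14, 15, 16}

{1, 2, 3, 4, 5, 6, 7, 8, 9, 10, 11, 12, 14, 15, 16}


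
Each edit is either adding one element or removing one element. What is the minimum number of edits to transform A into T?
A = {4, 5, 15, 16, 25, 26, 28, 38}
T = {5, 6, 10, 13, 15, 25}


Set A = {4, 5, 15, 16, 25, 26, 28, 38}
Set T = {5, 6, 10, 13, 15, 25}
Elements to remove from A (in A, not in T): {4, 16, 26, 28, 38} → 5 removals
Elements to add to A (in T, not in A): {6, 10, 13} → 3 additions
Total edits = 5 + 3 = 8

8


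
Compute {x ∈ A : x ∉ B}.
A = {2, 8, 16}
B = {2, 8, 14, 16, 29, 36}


Set A = {2, 8, 16}
Set B = {2, 8, 14, 16, 29, 36}
Check each element of A against B:
2 ∈ B, 8 ∈ B, 16 ∈ B
Elements of A not in B: {}

{}


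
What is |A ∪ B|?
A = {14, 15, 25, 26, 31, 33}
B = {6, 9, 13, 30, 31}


Set A = {14, 15, 25, 26, 31, 33}, |A| = 6
Set B = {6, 9, 13, 30, 31}, |B| = 5
A ∩ B = {31}, |A ∩ B| = 1
|A ∪ B| = |A| + |B| - |A ∩ B| = 6 + 5 - 1 = 10

10


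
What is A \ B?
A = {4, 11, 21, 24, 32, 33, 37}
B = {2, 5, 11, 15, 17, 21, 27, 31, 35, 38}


Set A = {4, 11, 21, 24, 32, 33, 37}
Set B = {2, 5, 11, 15, 17, 21, 27, 31, 35, 38}
A \ B includes elements in A that are not in B.
Check each element of A:
4 (not in B, keep), 11 (in B, remove), 21 (in B, remove), 24 (not in B, keep), 32 (not in B, keep), 33 (not in B, keep), 37 (not in B, keep)
A \ B = {4, 24, 32, 33, 37}

{4, 24, 32, 33, 37}


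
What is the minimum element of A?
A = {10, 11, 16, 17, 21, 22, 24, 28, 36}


Set A = {10, 11, 16, 17, 21, 22, 24, 28, 36}
Elements in ascending order: 10, 11, 16, 17, 21, 22, 24, 28, 36
The smallest element is 10.

10


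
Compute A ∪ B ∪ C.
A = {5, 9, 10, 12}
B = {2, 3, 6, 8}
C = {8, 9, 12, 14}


Set A = {5, 9, 10, 12}
Set B = {2, 3, 6, 8}
Set C = {8, 9, 12, 14}
First, A ∪ B = {2, 3, 5, 6, 8, 9, 10, 12}
Then, (A ∪ B) ∪ C = {2, 3, 5, 6, 8, 9, 10, 12, 14}

{2, 3, 5, 6, 8, 9, 10, 12, 14}


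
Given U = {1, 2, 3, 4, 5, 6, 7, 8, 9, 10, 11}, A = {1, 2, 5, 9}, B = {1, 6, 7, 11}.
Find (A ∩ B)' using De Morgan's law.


U = {1, 2, 3, 4, 5, 6, 7, 8, 9, 10, 11}
A = {1, 2, 5, 9}, B = {1, 6, 7, 11}
A ∩ B = {1}
(A ∩ B)' = U \ (A ∩ B) = {2, 3, 4, 5, 6, 7, 8, 9, 10, 11}
Verification via A' ∪ B': A' = {3, 4, 6, 7, 8, 10, 11}, B' = {2, 3, 4, 5, 8, 9, 10}
A' ∪ B' = {2, 3, 4, 5, 6, 7, 8, 9, 10, 11} ✓

{2, 3, 4, 5, 6, 7, 8, 9, 10, 11}


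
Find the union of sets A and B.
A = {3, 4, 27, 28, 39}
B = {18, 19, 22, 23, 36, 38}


Set A = {3, 4, 27, 28, 39}
Set B = {18, 19, 22, 23, 36, 38}
A ∪ B includes all elements in either set.
Elements from A: {3, 4, 27, 28, 39}
Elements from B not already included: {18, 19, 22, 23, 36, 38}
A ∪ B = {3, 4, 18, 19, 22, 23, 27, 28, 36, 38, 39}

{3, 4, 18, 19, 22, 23, 27, 28, 36, 38, 39}


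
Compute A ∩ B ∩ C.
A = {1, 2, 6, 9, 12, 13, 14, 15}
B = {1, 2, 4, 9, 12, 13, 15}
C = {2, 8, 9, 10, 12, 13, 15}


Set A = {1, 2, 6, 9, 12, 13, 14, 15}
Set B = {1, 2, 4, 9, 12, 13, 15}
Set C = {2, 8, 9, 10, 12, 13, 15}
First, A ∩ B = {1, 2, 9, 12, 13, 15}
Then, (A ∩ B) ∩ C = {2, 9, 12, 13, 15}

{2, 9, 12, 13, 15}


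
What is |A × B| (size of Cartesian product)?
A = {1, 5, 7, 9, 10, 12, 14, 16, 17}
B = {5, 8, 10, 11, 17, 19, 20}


Set A = {1, 5, 7, 9, 10, 12, 14, 16, 17} has 9 elements.
Set B = {5, 8, 10, 11, 17, 19, 20} has 7 elements.
|A × B| = |A| × |B| = 9 × 7 = 63

63


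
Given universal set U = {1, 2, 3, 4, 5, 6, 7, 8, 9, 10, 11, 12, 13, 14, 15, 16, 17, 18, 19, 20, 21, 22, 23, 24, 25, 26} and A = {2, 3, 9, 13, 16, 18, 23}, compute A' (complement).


Universal set U = {1, 2, 3, 4, 5, 6, 7, 8, 9, 10, 11, 12, 13, 14, 15, 16, 17, 18, 19, 20, 21, 22, 23, 24, 25, 26}
Set A = {2, 3, 9, 13, 16, 18, 23}
A' = U \ A = elements in U but not in A
Checking each element of U:
1 (not in A, include), 2 (in A, exclude), 3 (in A, exclude), 4 (not in A, include), 5 (not in A, include), 6 (not in A, include), 7 (not in A, include), 8 (not in A, include), 9 (in A, exclude), 10 (not in A, include), 11 (not in A, include), 12 (not in A, include), 13 (in A, exclude), 14 (not in A, include), 15 (not in A, include), 16 (in A, exclude), 17 (not in A, include), 18 (in A, exclude), 19 (not in A, include), 20 (not in A, include), 21 (not in A, include), 22 (not in A, include), 23 (in A, exclude), 24 (not in A, include), 25 (not in A, include), 26 (not in A, include)
A' = {1, 4, 5, 6, 7, 8, 10, 11, 12, 14, 15, 17, 19, 20, 21, 22, 24, 25, 26}

{1, 4, 5, 6, 7, 8, 10, 11, 12, 14, 15, 17, 19, 20, 21, 22, 24, 25, 26}


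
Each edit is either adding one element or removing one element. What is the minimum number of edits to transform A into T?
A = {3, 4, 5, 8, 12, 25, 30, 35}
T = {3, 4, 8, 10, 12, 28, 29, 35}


Set A = {3, 4, 5, 8, 12, 25, 30, 35}
Set T = {3, 4, 8, 10, 12, 28, 29, 35}
Elements to remove from A (in A, not in T): {5, 25, 30} → 3 removals
Elements to add to A (in T, not in A): {10, 28, 29} → 3 additions
Total edits = 3 + 3 = 6

6


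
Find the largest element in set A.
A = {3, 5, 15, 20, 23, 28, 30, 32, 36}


Set A = {3, 5, 15, 20, 23, 28, 30, 32, 36}
Elements in ascending order: 3, 5, 15, 20, 23, 28, 30, 32, 36
The largest element is 36.

36


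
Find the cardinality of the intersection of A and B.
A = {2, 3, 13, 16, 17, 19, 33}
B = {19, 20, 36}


Set A = {2, 3, 13, 16, 17, 19, 33}
Set B = {19, 20, 36}
A ∩ B = {19}
|A ∩ B| = 1

1


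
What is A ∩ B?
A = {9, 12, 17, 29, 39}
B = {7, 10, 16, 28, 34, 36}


Set A = {9, 12, 17, 29, 39}
Set B = {7, 10, 16, 28, 34, 36}
A ∩ B includes only elements in both sets.
Check each element of A against B:
9 ✗, 12 ✗, 17 ✗, 29 ✗, 39 ✗
A ∩ B = {}

{}


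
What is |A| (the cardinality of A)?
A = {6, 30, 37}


Set A = {6, 30, 37}
Listing elements: 6, 30, 37
Counting: 3 elements
|A| = 3

3


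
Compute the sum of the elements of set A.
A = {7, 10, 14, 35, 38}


Set A = {7, 10, 14, 35, 38}
Sum = 7 + 10 + 14 + 35 + 38 = 104

104


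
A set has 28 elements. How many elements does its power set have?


The set has 28 elements.
The power set contains all possible subsets.
|P(A)| = 2^|A| = 2^28 = 268435456

268435456


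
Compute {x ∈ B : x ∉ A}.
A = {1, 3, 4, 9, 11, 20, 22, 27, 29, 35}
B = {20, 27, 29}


Set A = {1, 3, 4, 9, 11, 20, 22, 27, 29, 35}
Set B = {20, 27, 29}
Check each element of B against A:
20 ∈ A, 27 ∈ A, 29 ∈ A
Elements of B not in A: {}

{}


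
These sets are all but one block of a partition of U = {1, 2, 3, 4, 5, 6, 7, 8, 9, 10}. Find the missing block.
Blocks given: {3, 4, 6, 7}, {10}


U = {1, 2, 3, 4, 5, 6, 7, 8, 9, 10}
Shown blocks: {3, 4, 6, 7}, {10}
A partition's blocks are pairwise disjoint and cover U, so the missing block = U \ (union of shown blocks).
Union of shown blocks: {3, 4, 6, 7, 10}
Missing block = U \ (union) = {1, 2, 5, 8, 9}

{1, 2, 5, 8, 9}


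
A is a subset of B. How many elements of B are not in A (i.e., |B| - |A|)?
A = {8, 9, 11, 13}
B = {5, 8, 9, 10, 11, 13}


Set A = {8, 9, 11, 13}, |A| = 4
Set B = {5, 8, 9, 10, 11, 13}, |B| = 6
Since A ⊆ B: B \ A = {5, 10}
|B| - |A| = 6 - 4 = 2

2


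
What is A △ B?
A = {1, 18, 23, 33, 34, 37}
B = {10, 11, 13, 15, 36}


Set A = {1, 18, 23, 33, 34, 37}
Set B = {10, 11, 13, 15, 36}
A △ B = (A \ B) ∪ (B \ A)
Elements in A but not B: {1, 18, 23, 33, 34, 37}
Elements in B but not A: {10, 11, 13, 15, 36}
A △ B = {1, 10, 11, 13, 15, 18, 23, 33, 34, 36, 37}

{1, 10, 11, 13, 15, 18, 23, 33, 34, 36, 37}


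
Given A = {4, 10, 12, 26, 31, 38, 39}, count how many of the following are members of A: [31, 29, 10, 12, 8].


Set A = {4, 10, 12, 26, 31, 38, 39}
Candidates: [31, 29, 10, 12, 8]
Check each candidate:
31 ∈ A, 29 ∉ A, 10 ∈ A, 12 ∈ A, 8 ∉ A
Count of candidates in A: 3

3


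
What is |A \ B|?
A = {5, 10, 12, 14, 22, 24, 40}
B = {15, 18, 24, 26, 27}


Set A = {5, 10, 12, 14, 22, 24, 40}
Set B = {15, 18, 24, 26, 27}
A \ B = {5, 10, 12, 14, 22, 40}
|A \ B| = 6

6


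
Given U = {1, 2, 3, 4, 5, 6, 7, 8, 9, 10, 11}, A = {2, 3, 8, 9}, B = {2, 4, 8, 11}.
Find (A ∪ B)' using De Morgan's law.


U = {1, 2, 3, 4, 5, 6, 7, 8, 9, 10, 11}
A = {2, 3, 8, 9}, B = {2, 4, 8, 11}
A ∪ B = {2, 3, 4, 8, 9, 11}
(A ∪ B)' = U \ (A ∪ B) = {1, 5, 6, 7, 10}
Verification via A' ∩ B': A' = {1, 4, 5, 6, 7, 10, 11}, B' = {1, 3, 5, 6, 7, 9, 10}
A' ∩ B' = {1, 5, 6, 7, 10} ✓

{1, 5, 6, 7, 10}


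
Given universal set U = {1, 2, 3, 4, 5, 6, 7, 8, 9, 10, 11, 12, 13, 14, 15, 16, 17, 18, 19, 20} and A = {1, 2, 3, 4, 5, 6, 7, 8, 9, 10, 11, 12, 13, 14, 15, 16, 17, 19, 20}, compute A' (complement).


Universal set U = {1, 2, 3, 4, 5, 6, 7, 8, 9, 10, 11, 12, 13, 14, 15, 16, 17, 18, 19, 20}
Set A = {1, 2, 3, 4, 5, 6, 7, 8, 9, 10, 11, 12, 13, 14, 15, 16, 17, 19, 20}
A' = U \ A = elements in U but not in A
Checking each element of U:
1 (in A, exclude), 2 (in A, exclude), 3 (in A, exclude), 4 (in A, exclude), 5 (in A, exclude), 6 (in A, exclude), 7 (in A, exclude), 8 (in A, exclude), 9 (in A, exclude), 10 (in A, exclude), 11 (in A, exclude), 12 (in A, exclude), 13 (in A, exclude), 14 (in A, exclude), 15 (in A, exclude), 16 (in A, exclude), 17 (in A, exclude), 18 (not in A, include), 19 (in A, exclude), 20 (in A, exclude)
A' = {18}

{18}


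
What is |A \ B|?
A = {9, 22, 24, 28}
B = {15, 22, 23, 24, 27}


Set A = {9, 22, 24, 28}
Set B = {15, 22, 23, 24, 27}
A \ B = {9, 28}
|A \ B| = 2

2


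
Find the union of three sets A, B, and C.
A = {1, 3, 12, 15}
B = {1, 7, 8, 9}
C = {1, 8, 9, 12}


Set A = {1, 3, 12, 15}
Set B = {1, 7, 8, 9}
Set C = {1, 8, 9, 12}
First, A ∪ B = {1, 3, 7, 8, 9, 12, 15}
Then, (A ∪ B) ∪ C = {1, 3, 7, 8, 9, 12, 15}

{1, 3, 7, 8, 9, 12, 15}


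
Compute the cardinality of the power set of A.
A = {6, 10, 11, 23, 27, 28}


Set A = {6, 10, 11, 23, 27, 28}
|A| = 6
The power set P(A) contains all subsets of A.
|P(A)| = 2^|A| = 2^6 = 64

64


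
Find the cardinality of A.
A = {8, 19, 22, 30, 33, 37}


Set A = {8, 19, 22, 30, 33, 37}
Listing elements: 8, 19, 22, 30, 33, 37
Counting: 6 elements
|A| = 6

6


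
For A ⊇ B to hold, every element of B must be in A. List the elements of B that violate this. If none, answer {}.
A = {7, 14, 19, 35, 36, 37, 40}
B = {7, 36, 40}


Set A = {7, 14, 19, 35, 36, 37, 40}
Set B = {7, 36, 40}
Check each element of B against A:
7 ∈ A, 36 ∈ A, 40 ∈ A
Elements of B not in A: {}

{}


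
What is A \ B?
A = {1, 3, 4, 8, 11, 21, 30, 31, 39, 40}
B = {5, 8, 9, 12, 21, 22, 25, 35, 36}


Set A = {1, 3, 4, 8, 11, 21, 30, 31, 39, 40}
Set B = {5, 8, 9, 12, 21, 22, 25, 35, 36}
A \ B includes elements in A that are not in B.
Check each element of A:
1 (not in B, keep), 3 (not in B, keep), 4 (not in B, keep), 8 (in B, remove), 11 (not in B, keep), 21 (in B, remove), 30 (not in B, keep), 31 (not in B, keep), 39 (not in B, keep), 40 (not in B, keep)
A \ B = {1, 3, 4, 11, 30, 31, 39, 40}

{1, 3, 4, 11, 30, 31, 39, 40}


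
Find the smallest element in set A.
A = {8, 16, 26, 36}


Set A = {8, 16, 26, 36}
Elements in ascending order: 8, 16, 26, 36
The smallest element is 8.

8


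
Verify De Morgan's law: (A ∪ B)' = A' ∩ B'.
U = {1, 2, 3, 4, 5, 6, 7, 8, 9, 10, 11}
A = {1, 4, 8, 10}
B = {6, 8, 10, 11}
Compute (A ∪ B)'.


U = {1, 2, 3, 4, 5, 6, 7, 8, 9, 10, 11}
A = {1, 4, 8, 10}, B = {6, 8, 10, 11}
A ∪ B = {1, 4, 6, 8, 10, 11}
(A ∪ B)' = U \ (A ∪ B) = {2, 3, 5, 7, 9}
Verification via A' ∩ B': A' = {2, 3, 5, 6, 7, 9, 11}, B' = {1, 2, 3, 4, 5, 7, 9}
A' ∩ B' = {2, 3, 5, 7, 9} ✓

{2, 3, 5, 7, 9}


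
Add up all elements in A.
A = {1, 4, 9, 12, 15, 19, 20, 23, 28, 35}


Set A = {1, 4, 9, 12, 15, 19, 20, 23, 28, 35}
Sum = 1 + 4 + 9 + 12 + 15 + 19 + 20 + 23 + 28 + 35 = 166

166


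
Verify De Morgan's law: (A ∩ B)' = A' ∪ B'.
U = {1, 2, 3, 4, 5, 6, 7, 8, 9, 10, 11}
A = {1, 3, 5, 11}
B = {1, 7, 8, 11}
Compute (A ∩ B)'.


U = {1, 2, 3, 4, 5, 6, 7, 8, 9, 10, 11}
A = {1, 3, 5, 11}, B = {1, 7, 8, 11}
A ∩ B = {1, 11}
(A ∩ B)' = U \ (A ∩ B) = {2, 3, 4, 5, 6, 7, 8, 9, 10}
Verification via A' ∪ B': A' = {2, 4, 6, 7, 8, 9, 10}, B' = {2, 3, 4, 5, 6, 9, 10}
A' ∪ B' = {2, 3, 4, 5, 6, 7, 8, 9, 10} ✓

{2, 3, 4, 5, 6, 7, 8, 9, 10}


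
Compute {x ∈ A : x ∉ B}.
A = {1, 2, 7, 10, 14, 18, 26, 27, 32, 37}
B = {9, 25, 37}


Set A = {1, 2, 7, 10, 14, 18, 26, 27, 32, 37}
Set B = {9, 25, 37}
Check each element of A against B:
1 ∉ B (include), 2 ∉ B (include), 7 ∉ B (include), 10 ∉ B (include), 14 ∉ B (include), 18 ∉ B (include), 26 ∉ B (include), 27 ∉ B (include), 32 ∉ B (include), 37 ∈ B
Elements of A not in B: {1, 2, 7, 10, 14, 18, 26, 27, 32}

{1, 2, 7, 10, 14, 18, 26, 27, 32}


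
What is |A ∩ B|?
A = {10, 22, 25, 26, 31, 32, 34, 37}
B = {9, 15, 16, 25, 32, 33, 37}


Set A = {10, 22, 25, 26, 31, 32, 34, 37}
Set B = {9, 15, 16, 25, 32, 33, 37}
A ∩ B = {25, 32, 37}
|A ∩ B| = 3

3


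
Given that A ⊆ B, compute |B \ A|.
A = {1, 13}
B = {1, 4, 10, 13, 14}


Set A = {1, 13}, |A| = 2
Set B = {1, 4, 10, 13, 14}, |B| = 5
Since A ⊆ B: B \ A = {4, 10, 14}
|B| - |A| = 5 - 2 = 3

3


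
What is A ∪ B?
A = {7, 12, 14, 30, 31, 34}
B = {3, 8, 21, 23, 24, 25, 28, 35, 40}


Set A = {7, 12, 14, 30, 31, 34}
Set B = {3, 8, 21, 23, 24, 25, 28, 35, 40}
A ∪ B includes all elements in either set.
Elements from A: {7, 12, 14, 30, 31, 34}
Elements from B not already included: {3, 8, 21, 23, 24, 25, 28, 35, 40}
A ∪ B = {3, 7, 8, 12, 14, 21, 23, 24, 25, 28, 30, 31, 34, 35, 40}

{3, 7, 8, 12, 14, 21, 23, 24, 25, 28, 30, 31, 34, 35, 40}


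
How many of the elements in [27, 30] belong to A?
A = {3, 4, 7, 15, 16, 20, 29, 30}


Set A = {3, 4, 7, 15, 16, 20, 29, 30}
Candidates: [27, 30]
Check each candidate:
27 ∉ A, 30 ∈ A
Count of candidates in A: 1

1


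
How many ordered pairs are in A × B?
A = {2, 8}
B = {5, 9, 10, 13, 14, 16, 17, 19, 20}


Set A = {2, 8} has 2 elements.
Set B = {5, 9, 10, 13, 14, 16, 17, 19, 20} has 9 elements.
|A × B| = |A| × |B| = 2 × 9 = 18

18


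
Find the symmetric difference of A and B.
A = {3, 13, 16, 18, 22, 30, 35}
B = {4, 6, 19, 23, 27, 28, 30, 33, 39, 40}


Set A = {3, 13, 16, 18, 22, 30, 35}
Set B = {4, 6, 19, 23, 27, 28, 30, 33, 39, 40}
A △ B = (A \ B) ∪ (B \ A)
Elements in A but not B: {3, 13, 16, 18, 22, 35}
Elements in B but not A: {4, 6, 19, 23, 27, 28, 33, 39, 40}
A △ B = {3, 4, 6, 13, 16, 18, 19, 22, 23, 27, 28, 33, 35, 39, 40}

{3, 4, 6, 13, 16, 18, 19, 22, 23, 27, 28, 33, 35, 39, 40}


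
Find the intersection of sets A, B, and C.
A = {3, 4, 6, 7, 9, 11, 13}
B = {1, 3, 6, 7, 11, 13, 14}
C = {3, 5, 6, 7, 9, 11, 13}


Set A = {3, 4, 6, 7, 9, 11, 13}
Set B = {1, 3, 6, 7, 11, 13, 14}
Set C = {3, 5, 6, 7, 9, 11, 13}
First, A ∩ B = {3, 6, 7, 11, 13}
Then, (A ∩ B) ∩ C = {3, 6, 7, 11, 13}

{3, 6, 7, 11, 13}


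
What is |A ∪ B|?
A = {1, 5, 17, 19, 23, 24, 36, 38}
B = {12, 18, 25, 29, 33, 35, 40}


Set A = {1, 5, 17, 19, 23, 24, 36, 38}, |A| = 8
Set B = {12, 18, 25, 29, 33, 35, 40}, |B| = 7
A ∩ B = {}, |A ∩ B| = 0
|A ∪ B| = |A| + |B| - |A ∩ B| = 8 + 7 - 0 = 15

15


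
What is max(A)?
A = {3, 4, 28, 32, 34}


Set A = {3, 4, 28, 32, 34}
Elements in ascending order: 3, 4, 28, 32, 34
The largest element is 34.

34


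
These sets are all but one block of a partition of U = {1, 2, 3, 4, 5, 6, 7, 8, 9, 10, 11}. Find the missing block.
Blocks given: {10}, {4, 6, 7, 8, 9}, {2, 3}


U = {1, 2, 3, 4, 5, 6, 7, 8, 9, 10, 11}
Shown blocks: {10}, {4, 6, 7, 8, 9}, {2, 3}
A partition's blocks are pairwise disjoint and cover U, so the missing block = U \ (union of shown blocks).
Union of shown blocks: {2, 3, 4, 6, 7, 8, 9, 10}
Missing block = U \ (union) = {1, 5, 11}

{1, 5, 11}


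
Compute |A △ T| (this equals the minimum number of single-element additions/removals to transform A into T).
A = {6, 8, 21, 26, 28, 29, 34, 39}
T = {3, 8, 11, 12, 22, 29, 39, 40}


Set A = {6, 8, 21, 26, 28, 29, 34, 39}
Set T = {3, 8, 11, 12, 22, 29, 39, 40}
Elements to remove from A (in A, not in T): {6, 21, 26, 28, 34} → 5 removals
Elements to add to A (in T, not in A): {3, 11, 12, 22, 40} → 5 additions
Total edits = 5 + 5 = 10

10


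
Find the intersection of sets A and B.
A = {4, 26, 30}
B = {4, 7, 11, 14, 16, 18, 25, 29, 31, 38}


Set A = {4, 26, 30}
Set B = {4, 7, 11, 14, 16, 18, 25, 29, 31, 38}
A ∩ B includes only elements in both sets.
Check each element of A against B:
4 ✓, 26 ✗, 30 ✗
A ∩ B = {4}

{4}


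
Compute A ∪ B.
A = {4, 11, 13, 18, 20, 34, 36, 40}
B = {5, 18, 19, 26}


Set A = {4, 11, 13, 18, 20, 34, 36, 40}
Set B = {5, 18, 19, 26}
A ∪ B includes all elements in either set.
Elements from A: {4, 11, 13, 18, 20, 34, 36, 40}
Elements from B not already included: {5, 19, 26}
A ∪ B = {4, 5, 11, 13, 18, 19, 20, 26, 34, 36, 40}

{4, 5, 11, 13, 18, 19, 20, 26, 34, 36, 40}


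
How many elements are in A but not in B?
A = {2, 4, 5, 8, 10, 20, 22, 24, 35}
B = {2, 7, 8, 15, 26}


Set A = {2, 4, 5, 8, 10, 20, 22, 24, 35}
Set B = {2, 7, 8, 15, 26}
A \ B = {4, 5, 10, 20, 22, 24, 35}
|A \ B| = 7

7


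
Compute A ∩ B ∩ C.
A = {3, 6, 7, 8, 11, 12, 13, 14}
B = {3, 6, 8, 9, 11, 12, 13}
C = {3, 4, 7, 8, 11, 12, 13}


Set A = {3, 6, 7, 8, 11, 12, 13, 14}
Set B = {3, 6, 8, 9, 11, 12, 13}
Set C = {3, 4, 7, 8, 11, 12, 13}
First, A ∩ B = {3, 6, 8, 11, 12, 13}
Then, (A ∩ B) ∩ C = {3, 8, 11, 12, 13}

{3, 8, 11, 12, 13}


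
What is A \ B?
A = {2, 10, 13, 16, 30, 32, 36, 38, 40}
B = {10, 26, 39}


Set A = {2, 10, 13, 16, 30, 32, 36, 38, 40}
Set B = {10, 26, 39}
A \ B includes elements in A that are not in B.
Check each element of A:
2 (not in B, keep), 10 (in B, remove), 13 (not in B, keep), 16 (not in B, keep), 30 (not in B, keep), 32 (not in B, keep), 36 (not in B, keep), 38 (not in B, keep), 40 (not in B, keep)
A \ B = {2, 13, 16, 30, 32, 36, 38, 40}

{2, 13, 16, 30, 32, 36, 38, 40}


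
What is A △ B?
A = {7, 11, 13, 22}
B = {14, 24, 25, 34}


Set A = {7, 11, 13, 22}
Set B = {14, 24, 25, 34}
A △ B = (A \ B) ∪ (B \ A)
Elements in A but not B: {7, 11, 13, 22}
Elements in B but not A: {14, 24, 25, 34}
A △ B = {7, 11, 13, 14, 22, 24, 25, 34}

{7, 11, 13, 14, 22, 24, 25, 34}


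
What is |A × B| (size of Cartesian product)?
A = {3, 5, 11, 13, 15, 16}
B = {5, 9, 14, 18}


Set A = {3, 5, 11, 13, 15, 16} has 6 elements.
Set B = {5, 9, 14, 18} has 4 elements.
|A × B| = |A| × |B| = 6 × 4 = 24

24


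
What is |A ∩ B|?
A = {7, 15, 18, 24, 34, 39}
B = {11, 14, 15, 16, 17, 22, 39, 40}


Set A = {7, 15, 18, 24, 34, 39}
Set B = {11, 14, 15, 16, 17, 22, 39, 40}
A ∩ B = {15, 39}
|A ∩ B| = 2

2


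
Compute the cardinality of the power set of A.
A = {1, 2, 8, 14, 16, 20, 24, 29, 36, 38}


Set A = {1, 2, 8, 14, 16, 20, 24, 29, 36, 38}
|A| = 10
The power set P(A) contains all subsets of A.
|P(A)| = 2^|A| = 2^10 = 1024

1024


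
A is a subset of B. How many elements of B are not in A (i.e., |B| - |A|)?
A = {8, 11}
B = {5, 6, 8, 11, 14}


Set A = {8, 11}, |A| = 2
Set B = {5, 6, 8, 11, 14}, |B| = 5
Since A ⊆ B: B \ A = {5, 6, 14}
|B| - |A| = 5 - 2 = 3

3


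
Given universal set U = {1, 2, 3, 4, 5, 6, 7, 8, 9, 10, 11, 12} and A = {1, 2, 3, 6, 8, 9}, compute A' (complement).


Universal set U = {1, 2, 3, 4, 5, 6, 7, 8, 9, 10, 11, 12}
Set A = {1, 2, 3, 6, 8, 9}
A' = U \ A = elements in U but not in A
Checking each element of U:
1 (in A, exclude), 2 (in A, exclude), 3 (in A, exclude), 4 (not in A, include), 5 (not in A, include), 6 (in A, exclude), 7 (not in A, include), 8 (in A, exclude), 9 (in A, exclude), 10 (not in A, include), 11 (not in A, include), 12 (not in A, include)
A' = {4, 5, 7, 10, 11, 12}

{4, 5, 7, 10, 11, 12}


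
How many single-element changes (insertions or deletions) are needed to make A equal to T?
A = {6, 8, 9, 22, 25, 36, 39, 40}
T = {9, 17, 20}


Set A = {6, 8, 9, 22, 25, 36, 39, 40}
Set T = {9, 17, 20}
Elements to remove from A (in A, not in T): {6, 8, 22, 25, 36, 39, 40} → 7 removals
Elements to add to A (in T, not in A): {17, 20} → 2 additions
Total edits = 7 + 2 = 9

9


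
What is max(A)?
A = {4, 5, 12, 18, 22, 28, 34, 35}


Set A = {4, 5, 12, 18, 22, 28, 34, 35}
Elements in ascending order: 4, 5, 12, 18, 22, 28, 34, 35
The largest element is 35.

35


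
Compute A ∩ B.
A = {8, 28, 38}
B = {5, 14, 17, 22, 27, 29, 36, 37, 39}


Set A = {8, 28, 38}
Set B = {5, 14, 17, 22, 27, 29, 36, 37, 39}
A ∩ B includes only elements in both sets.
Check each element of A against B:
8 ✗, 28 ✗, 38 ✗
A ∩ B = {}

{}


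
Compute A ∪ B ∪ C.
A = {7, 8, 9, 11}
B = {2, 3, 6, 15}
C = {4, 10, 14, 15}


Set A = {7, 8, 9, 11}
Set B = {2, 3, 6, 15}
Set C = {4, 10, 14, 15}
First, A ∪ B = {2, 3, 6, 7, 8, 9, 11, 15}
Then, (A ∪ B) ∪ C = {2, 3, 4, 6, 7, 8, 9, 10, 11, 14, 15}

{2, 3, 4, 6, 7, 8, 9, 10, 11, 14, 15}


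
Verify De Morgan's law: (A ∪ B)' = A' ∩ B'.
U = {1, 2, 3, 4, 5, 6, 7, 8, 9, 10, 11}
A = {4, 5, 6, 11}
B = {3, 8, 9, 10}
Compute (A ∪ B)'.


U = {1, 2, 3, 4, 5, 6, 7, 8, 9, 10, 11}
A = {4, 5, 6, 11}, B = {3, 8, 9, 10}
A ∪ B = {3, 4, 5, 6, 8, 9, 10, 11}
(A ∪ B)' = U \ (A ∪ B) = {1, 2, 7}
Verification via A' ∩ B': A' = {1, 2, 3, 7, 8, 9, 10}, B' = {1, 2, 4, 5, 6, 7, 11}
A' ∩ B' = {1, 2, 7} ✓

{1, 2, 7}


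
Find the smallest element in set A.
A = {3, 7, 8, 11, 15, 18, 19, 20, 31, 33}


Set A = {3, 7, 8, 11, 15, 18, 19, 20, 31, 33}
Elements in ascending order: 3, 7, 8, 11, 15, 18, 19, 20, 31, 33
The smallest element is 3.

3


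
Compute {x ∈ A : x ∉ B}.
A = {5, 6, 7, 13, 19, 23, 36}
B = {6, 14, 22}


Set A = {5, 6, 7, 13, 19, 23, 36}
Set B = {6, 14, 22}
Check each element of A against B:
5 ∉ B (include), 6 ∈ B, 7 ∉ B (include), 13 ∉ B (include), 19 ∉ B (include), 23 ∉ B (include), 36 ∉ B (include)
Elements of A not in B: {5, 7, 13, 19, 23, 36}

{5, 7, 13, 19, 23, 36}


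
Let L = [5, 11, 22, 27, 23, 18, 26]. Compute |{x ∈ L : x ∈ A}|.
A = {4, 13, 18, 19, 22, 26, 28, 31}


Set A = {4, 13, 18, 19, 22, 26, 28, 31}
Candidates: [5, 11, 22, 27, 23, 18, 26]
Check each candidate:
5 ∉ A, 11 ∉ A, 22 ∈ A, 27 ∉ A, 23 ∉ A, 18 ∈ A, 26 ∈ A
Count of candidates in A: 3

3


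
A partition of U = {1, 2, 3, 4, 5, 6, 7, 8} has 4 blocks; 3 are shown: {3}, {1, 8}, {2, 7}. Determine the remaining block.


U = {1, 2, 3, 4, 5, 6, 7, 8}
Shown blocks: {3}, {1, 8}, {2, 7}
A partition's blocks are pairwise disjoint and cover U, so the missing block = U \ (union of shown blocks).
Union of shown blocks: {1, 2, 3, 7, 8}
Missing block = U \ (union) = {4, 5, 6}

{4, 5, 6}


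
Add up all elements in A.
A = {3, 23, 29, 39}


Set A = {3, 23, 29, 39}
Sum = 3 + 23 + 29 + 39 = 94

94


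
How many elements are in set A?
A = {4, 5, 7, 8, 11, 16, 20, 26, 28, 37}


Set A = {4, 5, 7, 8, 11, 16, 20, 26, 28, 37}
Listing elements: 4, 5, 7, 8, 11, 16, 20, 26, 28, 37
Counting: 10 elements
|A| = 10

10


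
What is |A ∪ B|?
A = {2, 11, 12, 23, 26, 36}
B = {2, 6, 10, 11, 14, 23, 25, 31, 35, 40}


Set A = {2, 11, 12, 23, 26, 36}, |A| = 6
Set B = {2, 6, 10, 11, 14, 23, 25, 31, 35, 40}, |B| = 10
A ∩ B = {2, 11, 23}, |A ∩ B| = 3
|A ∪ B| = |A| + |B| - |A ∩ B| = 6 + 10 - 3 = 13

13


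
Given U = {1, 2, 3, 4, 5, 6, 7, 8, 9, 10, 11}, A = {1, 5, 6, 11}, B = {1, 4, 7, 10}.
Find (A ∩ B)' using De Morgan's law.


U = {1, 2, 3, 4, 5, 6, 7, 8, 9, 10, 11}
A = {1, 5, 6, 11}, B = {1, 4, 7, 10}
A ∩ B = {1}
(A ∩ B)' = U \ (A ∩ B) = {2, 3, 4, 5, 6, 7, 8, 9, 10, 11}
Verification via A' ∪ B': A' = {2, 3, 4, 7, 8, 9, 10}, B' = {2, 3, 5, 6, 8, 9, 11}
A' ∪ B' = {2, 3, 4, 5, 6, 7, 8, 9, 10, 11} ✓

{2, 3, 4, 5, 6, 7, 8, 9, 10, 11}


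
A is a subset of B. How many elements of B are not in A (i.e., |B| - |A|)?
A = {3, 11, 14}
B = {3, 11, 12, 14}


Set A = {3, 11, 14}, |A| = 3
Set B = {3, 11, 12, 14}, |B| = 4
Since A ⊆ B: B \ A = {12}
|B| - |A| = 4 - 3 = 1

1


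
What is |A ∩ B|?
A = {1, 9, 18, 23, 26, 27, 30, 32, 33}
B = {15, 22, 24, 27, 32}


Set A = {1, 9, 18, 23, 26, 27, 30, 32, 33}
Set B = {15, 22, 24, 27, 32}
A ∩ B = {27, 32}
|A ∩ B| = 2

2


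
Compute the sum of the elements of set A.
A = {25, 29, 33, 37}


Set A = {25, 29, 33, 37}
Sum = 25 + 29 + 33 + 37 = 124

124


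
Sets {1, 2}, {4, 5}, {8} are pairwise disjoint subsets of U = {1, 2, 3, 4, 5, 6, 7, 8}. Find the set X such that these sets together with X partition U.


U = {1, 2, 3, 4, 5, 6, 7, 8}
Shown blocks: {1, 2}, {4, 5}, {8}
A partition's blocks are pairwise disjoint and cover U, so the missing block = U \ (union of shown blocks).
Union of shown blocks: {1, 2, 4, 5, 8}
Missing block = U \ (union) = {3, 6, 7}

{3, 6, 7}


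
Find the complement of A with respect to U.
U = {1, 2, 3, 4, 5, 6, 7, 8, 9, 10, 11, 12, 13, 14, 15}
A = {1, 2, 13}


Universal set U = {1, 2, 3, 4, 5, 6, 7, 8, 9, 10, 11, 12, 13, 14, 15}
Set A = {1, 2, 13}
A' = U \ A = elements in U but not in A
Checking each element of U:
1 (in A, exclude), 2 (in A, exclude), 3 (not in A, include), 4 (not in A, include), 5 (not in A, include), 6 (not in A, include), 7 (not in A, include), 8 (not in A, include), 9 (not in A, include), 10 (not in A, include), 11 (not in A, include), 12 (not in A, include), 13 (in A, exclude), 14 (not in A, include), 15 (not in A, include)
A' = {3, 4, 5, 6, 7, 8, 9, 10, 11, 12, 14, 15}

{3, 4, 5, 6, 7, 8, 9, 10, 11, 12, 14, 15}


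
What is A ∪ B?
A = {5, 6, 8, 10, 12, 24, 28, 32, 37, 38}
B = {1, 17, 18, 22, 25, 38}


Set A = {5, 6, 8, 10, 12, 24, 28, 32, 37, 38}
Set B = {1, 17, 18, 22, 25, 38}
A ∪ B includes all elements in either set.
Elements from A: {5, 6, 8, 10, 12, 24, 28, 32, 37, 38}
Elements from B not already included: {1, 17, 18, 22, 25}
A ∪ B = {1, 5, 6, 8, 10, 12, 17, 18, 22, 24, 25, 28, 32, 37, 38}

{1, 5, 6, 8, 10, 12, 17, 18, 22, 24, 25, 28, 32, 37, 38}


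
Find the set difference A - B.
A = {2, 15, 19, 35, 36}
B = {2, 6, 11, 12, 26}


Set A = {2, 15, 19, 35, 36}
Set B = {2, 6, 11, 12, 26}
A \ B includes elements in A that are not in B.
Check each element of A:
2 (in B, remove), 15 (not in B, keep), 19 (not in B, keep), 35 (not in B, keep), 36 (not in B, keep)
A \ B = {15, 19, 35, 36}

{15, 19, 35, 36}


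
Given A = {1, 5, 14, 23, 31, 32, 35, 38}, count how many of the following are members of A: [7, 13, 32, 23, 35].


Set A = {1, 5, 14, 23, 31, 32, 35, 38}
Candidates: [7, 13, 32, 23, 35]
Check each candidate:
7 ∉ A, 13 ∉ A, 32 ∈ A, 23 ∈ A, 35 ∈ A
Count of candidates in A: 3

3


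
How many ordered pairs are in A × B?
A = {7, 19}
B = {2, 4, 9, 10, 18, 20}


Set A = {7, 19} has 2 elements.
Set B = {2, 4, 9, 10, 18, 20} has 6 elements.
|A × B| = |A| × |B| = 2 × 6 = 12

12


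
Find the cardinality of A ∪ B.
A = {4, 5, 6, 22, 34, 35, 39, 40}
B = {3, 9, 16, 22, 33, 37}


Set A = {4, 5, 6, 22, 34, 35, 39, 40}, |A| = 8
Set B = {3, 9, 16, 22, 33, 37}, |B| = 6
A ∩ B = {22}, |A ∩ B| = 1
|A ∪ B| = |A| + |B| - |A ∩ B| = 8 + 6 - 1 = 13

13


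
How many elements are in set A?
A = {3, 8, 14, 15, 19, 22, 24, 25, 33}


Set A = {3, 8, 14, 15, 19, 22, 24, 25, 33}
Listing elements: 3, 8, 14, 15, 19, 22, 24, 25, 33
Counting: 9 elements
|A| = 9

9
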